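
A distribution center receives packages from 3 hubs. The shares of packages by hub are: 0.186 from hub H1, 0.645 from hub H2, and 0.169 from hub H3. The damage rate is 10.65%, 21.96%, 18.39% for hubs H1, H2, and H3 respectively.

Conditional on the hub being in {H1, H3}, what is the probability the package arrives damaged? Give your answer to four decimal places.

P(D|S) ≈ 0.1433

Let S = {H1, H3}.
P(S) = 0.186 + 0.169 = 0.355.
P(D ∩ S) = 0.1065·0.186 + 0.1839·0.169 = 0.019809 + 0.0310791 = 0.0508881.
P(D | S) = 0.0508881 / 0.355 = 0.143347…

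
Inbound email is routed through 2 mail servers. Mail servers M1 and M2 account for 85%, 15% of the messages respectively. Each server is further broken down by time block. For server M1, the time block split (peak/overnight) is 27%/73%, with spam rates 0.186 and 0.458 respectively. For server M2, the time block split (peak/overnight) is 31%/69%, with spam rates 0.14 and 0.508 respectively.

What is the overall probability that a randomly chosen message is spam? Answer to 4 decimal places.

P(S) ≈ 0.3860

P(S|M1) = 0.27·0.186 + 0.73·0.458 = 0.05022 + 0.33434 = 0.38456
P(S|M2) = 0.31·0.14 + 0.69·0.508 = 0.0434 + 0.35052 = 0.39392
Then overall,
P(S) = 0.85·0.38456 + 0.15·0.39392
      = 0.326876 + 0.059088 = 0.385964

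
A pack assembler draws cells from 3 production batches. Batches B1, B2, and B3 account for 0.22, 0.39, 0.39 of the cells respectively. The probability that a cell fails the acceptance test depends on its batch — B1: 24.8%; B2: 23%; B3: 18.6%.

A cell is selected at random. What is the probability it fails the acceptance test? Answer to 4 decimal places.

By the law of total probability,
P(F) = P(F|B1)·P(B1) + P(F|B2)·P(B2) + P(F|B3)·P(B3)
      = 0.248·0.22 + 0.23·0.39 + 0.186·0.39
      = 0.05456 + 0.0897 + 0.07254 = 0.2168

P(F) ≈ 0.2168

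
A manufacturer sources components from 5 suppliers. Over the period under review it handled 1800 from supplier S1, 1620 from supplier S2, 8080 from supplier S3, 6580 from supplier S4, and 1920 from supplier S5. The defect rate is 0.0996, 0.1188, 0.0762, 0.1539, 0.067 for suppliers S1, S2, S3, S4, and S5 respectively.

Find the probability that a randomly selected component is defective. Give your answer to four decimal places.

0.1064

Total: 1800 + 1620 + 8080 + 6580 + 1920 = 20000.
P(S1) = 1800/20000 = 0.09. P(S2) = 1620/20000 = 0.081. P(S3) = 8080/20000 = 0.404. P(S4) = 6580/20000 = 0.329. P(S5) = 1920/20000 = 0.096.
P(D) = P(D|S1)·P(S1) + P(D|S2)·P(S2) + P(D|S3)·P(S3) + P(D|S4)·P(S4) + P(D|S5)·P(S5)
      = 0.0996·0.09 + 0.1188·0.081 + 0.0762·0.404 + 0.1539·0.329 + 0.067·0.096
      = 0.008964 + 0.0096228 + 0.0307848 + 0.0506331 + 0.006432 = 0.1064367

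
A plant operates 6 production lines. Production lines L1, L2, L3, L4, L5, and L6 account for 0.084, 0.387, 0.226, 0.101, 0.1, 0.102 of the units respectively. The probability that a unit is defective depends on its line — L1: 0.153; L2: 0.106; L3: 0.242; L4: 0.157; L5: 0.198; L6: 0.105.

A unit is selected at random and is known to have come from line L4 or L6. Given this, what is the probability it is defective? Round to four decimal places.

P(D|S) ≈ 0.1309

Let S = {L4, L6}.
P(S) = 0.101 + 0.102 = 0.203.
P(D ∩ S) = 0.157·0.101 + 0.105·0.102 = 0.015857 + 0.01071 = 0.026567.
P(D | S) = 0.026567 / 0.203 = 0.130872…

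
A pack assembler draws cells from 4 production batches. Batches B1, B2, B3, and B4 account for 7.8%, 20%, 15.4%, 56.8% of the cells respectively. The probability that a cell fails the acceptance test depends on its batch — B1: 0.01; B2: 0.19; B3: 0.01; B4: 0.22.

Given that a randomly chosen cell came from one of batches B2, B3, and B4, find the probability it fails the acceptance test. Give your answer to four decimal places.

0.1784

Let S = {B2, B3, B4}.
P(S) = 0.2 + 0.154 + 0.568 = 0.922.
P(F ∩ S) = 0.19·0.2 + 0.01·0.154 + 0.22·0.568 = 0.038 + 0.00154 + 0.12496 = 0.1645.
P(F | S) = 0.1645 / 0.922 = 0.178416…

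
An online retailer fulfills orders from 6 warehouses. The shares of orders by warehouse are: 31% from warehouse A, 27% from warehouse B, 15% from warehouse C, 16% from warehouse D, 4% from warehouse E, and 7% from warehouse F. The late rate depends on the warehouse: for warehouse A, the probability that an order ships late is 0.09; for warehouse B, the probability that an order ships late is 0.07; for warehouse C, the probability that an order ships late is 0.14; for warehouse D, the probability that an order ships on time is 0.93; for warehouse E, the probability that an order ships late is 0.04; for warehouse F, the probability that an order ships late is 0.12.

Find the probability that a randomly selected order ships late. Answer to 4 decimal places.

P(L|D) = 1 − 0.93 = 0.07.
Summing over the partition,
P(L) = P(L|A)·P(A) + P(L|B)·P(B) + P(L|C)·P(C) + P(L|D)·P(D) + P(L|E)·P(E) + P(L|F)·P(F)
      = 0.09·0.31 + 0.07·0.27 + 0.14·0.15 + 0.07·0.16 + 0.04·0.04 + 0.12·0.07
      = 0.0279 + 0.0189 + 0.021 + 0.0112 + 0.0016 + 0.0084 = 0.089

0.0890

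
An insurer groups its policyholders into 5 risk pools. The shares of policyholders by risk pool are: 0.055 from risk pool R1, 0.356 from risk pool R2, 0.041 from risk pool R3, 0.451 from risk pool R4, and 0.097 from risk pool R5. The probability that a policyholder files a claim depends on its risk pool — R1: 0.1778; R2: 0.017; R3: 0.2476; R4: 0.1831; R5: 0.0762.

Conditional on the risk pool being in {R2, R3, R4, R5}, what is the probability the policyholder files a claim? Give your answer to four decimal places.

0.1124

Let S = {R2, R3, R4, R5}.
P(S) = 0.356 + 0.041 + 0.451 + 0.097 = 0.945.
P(C ∩ S) = 0.017·0.356 + 0.2476·0.041 + 0.1831·0.451 + 0.0762·0.097 = 0.006052 + 0.0101516 + 0.0825781 + 0.0073914 = 0.1061731.
P(C | S) = 0.1061731 / 0.945 = 0.112352…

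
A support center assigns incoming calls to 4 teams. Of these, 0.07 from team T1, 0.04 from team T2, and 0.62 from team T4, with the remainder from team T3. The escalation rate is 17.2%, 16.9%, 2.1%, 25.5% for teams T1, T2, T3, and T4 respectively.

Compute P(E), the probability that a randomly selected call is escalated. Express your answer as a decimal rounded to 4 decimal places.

P(T3) = 1 − (0.07 + 0.04 + 0.62) = 0.27.
P(E) = P(E|T1)·P(T1) + P(E|T2)·P(T2) + P(E|T3)·P(T3) + P(E|T4)·P(T4)
      = 0.172·0.07 + 0.169·0.04 + 0.021·0.27 + 0.255·0.62
      = 0.01204 + 0.00676 + 0.00567 + 0.1581 = 0.18257

0.1826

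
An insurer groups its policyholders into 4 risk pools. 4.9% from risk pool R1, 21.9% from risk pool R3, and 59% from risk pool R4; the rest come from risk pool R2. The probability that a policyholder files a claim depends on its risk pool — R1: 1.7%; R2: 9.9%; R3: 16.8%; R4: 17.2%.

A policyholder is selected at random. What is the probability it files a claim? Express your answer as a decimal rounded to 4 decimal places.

P(R2) = 1 − (0.049 + 0.219 + 0.59) = 0.142.
Summing over the partition,
P(C) = P(C|R1)·P(R1) + P(C|R2)·P(R2) + P(C|R3)·P(R3) + P(C|R4)·P(R4)
      = 0.017·0.049 + 0.099·0.142 + 0.168·0.219 + 0.172·0.59
      = 0.000833 + 0.014058 + 0.036792 + 0.10148 = 0.153163

0.1532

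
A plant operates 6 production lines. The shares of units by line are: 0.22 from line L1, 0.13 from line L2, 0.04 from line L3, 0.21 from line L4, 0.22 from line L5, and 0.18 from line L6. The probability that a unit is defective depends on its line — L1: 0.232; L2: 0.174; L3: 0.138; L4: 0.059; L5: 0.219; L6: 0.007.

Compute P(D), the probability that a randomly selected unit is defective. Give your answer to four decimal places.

P(D) ≈ 0.1410

Using total probability over the partition,
P(D) = P(D|L1)·P(L1) + P(D|L2)·P(L2) + P(D|L3)·P(L3) + P(D|L4)·P(L4) + P(D|L5)·P(L5) + P(D|L6)·P(L6)
      = 0.232·0.22 + 0.174·0.13 + 0.138·0.04 + 0.059·0.21 + 0.219·0.22 + 0.007·0.18
      = 0.05104 + 0.02262 + 0.00552 + 0.01239 + 0.04818 + 0.00126 = 0.14101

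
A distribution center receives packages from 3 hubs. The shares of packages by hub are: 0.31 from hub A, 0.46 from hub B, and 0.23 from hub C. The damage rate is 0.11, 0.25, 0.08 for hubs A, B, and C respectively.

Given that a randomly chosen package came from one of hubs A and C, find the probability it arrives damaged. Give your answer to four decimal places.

P(D|S) ≈ 0.0972

Let S = {A, C}.
P(S) = 0.31 + 0.23 = 0.54.
P(D ∩ S) = 0.11·0.31 + 0.08·0.23 = 0.0341 + 0.0184 = 0.0525.
P(D | S) = 0.0525 / 0.54 = 0.097222…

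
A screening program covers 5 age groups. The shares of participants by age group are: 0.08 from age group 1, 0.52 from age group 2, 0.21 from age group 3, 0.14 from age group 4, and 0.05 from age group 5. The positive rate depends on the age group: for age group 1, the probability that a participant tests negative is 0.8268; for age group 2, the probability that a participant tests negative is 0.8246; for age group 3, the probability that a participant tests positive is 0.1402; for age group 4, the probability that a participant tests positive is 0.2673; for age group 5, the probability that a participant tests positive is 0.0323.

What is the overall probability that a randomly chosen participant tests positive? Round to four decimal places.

P(T) ≈ 0.1735

P(T|1) = 1 − 0.8268 = 0.1732.
P(T|2) = 1 − 0.8246 = 0.1754.
By the law of total probability,
P(T) = P(T|1)·P(1) + P(T|2)·P(2) + P(T|3)·P(3) + P(T|4)·P(4) + P(T|5)·P(5)
      = 0.1732·0.08 + 0.1754·0.52 + 0.1402·0.21 + 0.2673·0.14 + 0.0323·0.05
      = 0.013856 + 0.091208 + 0.029442 + 0.037422 + 0.001615 = 0.173543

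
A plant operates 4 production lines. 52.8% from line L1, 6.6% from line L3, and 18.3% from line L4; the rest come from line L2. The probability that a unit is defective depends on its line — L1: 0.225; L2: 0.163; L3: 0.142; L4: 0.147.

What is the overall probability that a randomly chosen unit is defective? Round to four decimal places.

P(D) ≈ 0.1914

P(L2) = 1 − (0.528 + 0.066 + 0.183) = 0.223.
Summing over the partition,
P(D) = P(D|L1)·P(L1) + P(D|L2)·P(L2) + P(D|L3)·P(L3) + P(D|L4)·P(L4)
      = 0.225·0.528 + 0.163·0.223 + 0.142·0.066 + 0.147·0.183
      = 0.1188 + 0.036349 + 0.009372 + 0.026901 = 0.191422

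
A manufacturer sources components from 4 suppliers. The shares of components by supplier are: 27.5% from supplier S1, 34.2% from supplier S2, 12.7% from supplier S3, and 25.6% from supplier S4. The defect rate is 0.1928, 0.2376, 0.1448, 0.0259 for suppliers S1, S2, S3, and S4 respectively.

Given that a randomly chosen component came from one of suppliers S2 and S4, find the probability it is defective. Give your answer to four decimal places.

Let S = {S2, S4}.
P(S) = 0.342 + 0.256 = 0.598.
P(D ∩ S) = 0.2376·0.342 + 0.0259·0.256 = 0.0812592 + 0.0066304 = 0.0878896.
P(D | S) = 0.0878896 / 0.598 = 0.146973…

P(D|S) ≈ 0.1470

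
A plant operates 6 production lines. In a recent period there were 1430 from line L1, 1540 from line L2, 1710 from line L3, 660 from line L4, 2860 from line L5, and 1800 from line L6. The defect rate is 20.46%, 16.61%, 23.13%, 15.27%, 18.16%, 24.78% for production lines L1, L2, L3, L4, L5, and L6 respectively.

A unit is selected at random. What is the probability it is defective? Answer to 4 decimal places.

Total: 1430 + 1540 + 1710 + 660 + 2860 + 1800 = 10000.
P(L1) = 1430/10000 = 0.143. P(L2) = 1540/10000 = 0.154. P(L3) = 1710/10000 = 0.171. P(L4) = 660/10000 = 0.066. P(L5) = 2860/10000 = 0.286. P(L6) = 1800/10000 = 0.18.
P(D) = P(D|L1)·P(L1) + P(D|L2)·P(L2) + P(D|L3)·P(L3) + P(D|L4)·P(L4) + P(D|L5)·P(L5) + P(D|L6)·P(L6)
      = 0.2046·0.143 + 0.1661·0.154 + 0.2313·0.171 + 0.1527·0.066 + 0.1816·0.286 + 0.2478·0.18
      = 0.0292578 + 0.0255794 + 0.0395523 + 0.0100782 + 0.0519376 + 0.044604 = 0.2010093

P(D) ≈ 0.2010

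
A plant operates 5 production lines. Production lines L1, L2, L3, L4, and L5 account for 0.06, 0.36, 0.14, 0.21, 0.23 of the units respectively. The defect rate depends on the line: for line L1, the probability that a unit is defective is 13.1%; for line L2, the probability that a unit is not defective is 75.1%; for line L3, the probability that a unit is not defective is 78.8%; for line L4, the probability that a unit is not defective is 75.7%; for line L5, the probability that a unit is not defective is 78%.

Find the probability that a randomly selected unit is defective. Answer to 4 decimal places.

0.2288

P(D|L2) = 1 − 0.751 = 0.249.
P(D|L3) = 1 − 0.788 = 0.212.
P(D|L4) = 1 − 0.757 = 0.243.
P(D|L5) = 1 − 0.78 = 0.22.
By the law of total probability,
P(D) = P(D|L1)·P(L1) + P(D|L2)·P(L2) + P(D|L3)·P(L3) + P(D|L4)·P(L4) + P(D|L5)·P(L5)
      = 0.131·0.06 + 0.249·0.36 + 0.212·0.14 + 0.243·0.21 + 0.22·0.23
      = 0.00786 + 0.08964 + 0.02968 + 0.05103 + 0.0506 = 0.22881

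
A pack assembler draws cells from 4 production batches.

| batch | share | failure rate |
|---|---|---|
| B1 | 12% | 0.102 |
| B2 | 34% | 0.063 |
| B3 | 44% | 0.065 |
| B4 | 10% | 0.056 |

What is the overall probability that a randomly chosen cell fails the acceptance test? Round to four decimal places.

P(F) ≈ 0.0679

P(F) = P(F|B1)·P(B1) + P(F|B2)·P(B2) + P(F|B3)·P(B3) + P(F|B4)·P(B4)
      = 0.102·0.12 + 0.063·0.34 + 0.065·0.44 + 0.056·0.1
      = 0.01224 + 0.02142 + 0.0286 + 0.0056 = 0.06786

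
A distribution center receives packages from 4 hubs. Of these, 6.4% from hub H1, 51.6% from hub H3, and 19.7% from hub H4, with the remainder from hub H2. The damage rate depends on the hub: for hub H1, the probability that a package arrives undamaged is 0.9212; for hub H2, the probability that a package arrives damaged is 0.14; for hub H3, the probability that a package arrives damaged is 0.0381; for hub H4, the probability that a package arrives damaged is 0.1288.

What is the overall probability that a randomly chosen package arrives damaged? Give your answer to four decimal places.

P(H2) = 1 − (0.064 + 0.516 + 0.197) = 0.223.
P(D|H1) = 1 − 0.9212 = 0.0788.
P(D) = P(D|H1)·P(H1) + P(D|H2)·P(H2) + P(D|H3)·P(H3) + P(D|H4)·P(H4)
      = 0.0788·0.064 + 0.14·0.223 + 0.0381·0.516 + 0.1288·0.197
      = 0.0050432 + 0.03122 + 0.0196596 + 0.0253736 = 0.0812964

0.0813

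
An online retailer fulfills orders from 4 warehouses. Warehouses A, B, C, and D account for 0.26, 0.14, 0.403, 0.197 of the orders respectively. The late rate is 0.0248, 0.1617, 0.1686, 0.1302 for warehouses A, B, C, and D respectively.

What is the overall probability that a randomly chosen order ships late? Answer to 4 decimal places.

P(L) ≈ 0.1227

P(L) = P(L|A)·P(A) + P(L|B)·P(B) + P(L|C)·P(C) + P(L|D)·P(D)
      = 0.0248·0.26 + 0.1617·0.14 + 0.1686·0.403 + 0.1302·0.197
      = 0.006448 + 0.022638 + 0.0679458 + 0.0256494 = 0.1226812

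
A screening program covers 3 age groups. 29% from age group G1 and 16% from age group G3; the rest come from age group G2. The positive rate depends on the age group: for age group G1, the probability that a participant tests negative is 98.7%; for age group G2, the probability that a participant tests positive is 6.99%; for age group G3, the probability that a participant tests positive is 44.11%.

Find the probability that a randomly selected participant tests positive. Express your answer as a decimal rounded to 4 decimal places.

0.1128

P(G2) = 1 − (0.29 + 0.16) = 0.55.
P(T|G1) = 1 − 0.987 = 0.013.
P(T) = P(T|G1)·P(G1) + P(T|G2)·P(G2) + P(T|G3)·P(G3)
      = 0.013·0.29 + 0.0699·0.55 + 0.4411·0.16
      = 0.00377 + 0.038445 + 0.070576 = 0.112791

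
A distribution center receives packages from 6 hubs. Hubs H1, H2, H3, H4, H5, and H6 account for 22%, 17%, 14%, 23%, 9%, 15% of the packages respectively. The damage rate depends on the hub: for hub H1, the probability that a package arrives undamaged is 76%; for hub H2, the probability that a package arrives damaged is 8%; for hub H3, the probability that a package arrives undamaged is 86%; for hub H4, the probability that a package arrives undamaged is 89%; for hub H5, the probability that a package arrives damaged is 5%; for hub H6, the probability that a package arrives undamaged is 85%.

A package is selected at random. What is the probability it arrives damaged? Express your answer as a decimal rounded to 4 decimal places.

P(D) ≈ 0.1383

P(D|H1) = 1 − 0.76 = 0.24.
P(D|H3) = 1 − 0.86 = 0.14.
P(D|H4) = 1 − 0.89 = 0.11.
P(D|H6) = 1 − 0.85 = 0.15.
Using total probability over the partition,
P(D) = P(D|H1)·P(H1) + P(D|H2)·P(H2) + P(D|H3)·P(H3) + P(D|H4)·P(H4) + P(D|H5)·P(H5) + P(D|H6)·P(H6)
      = 0.24·0.22 + 0.08·0.17 + 0.14·0.14 + 0.11·0.23 + 0.05·0.09 + 0.15·0.15
      = 0.0528 + 0.0136 + 0.0196 + 0.0253 + 0.0045 + 0.0225 = 0.1383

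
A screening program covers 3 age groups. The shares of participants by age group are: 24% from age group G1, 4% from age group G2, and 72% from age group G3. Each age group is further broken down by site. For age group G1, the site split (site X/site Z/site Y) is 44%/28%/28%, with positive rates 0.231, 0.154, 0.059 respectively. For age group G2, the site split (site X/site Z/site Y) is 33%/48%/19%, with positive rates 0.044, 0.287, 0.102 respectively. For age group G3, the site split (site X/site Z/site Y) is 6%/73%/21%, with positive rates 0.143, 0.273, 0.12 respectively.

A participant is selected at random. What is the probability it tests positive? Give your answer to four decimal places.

P(T|G1) = 0.44·0.231 + 0.28·0.154 + 0.28·0.059 = 0.10164 + 0.04312 + 0.01652 = 0.16128
P(T|G2) = 0.33·0.044 + 0.48·0.287 + 0.19·0.102 = 0.01452 + 0.13776 + 0.01938 = 0.17166
P(T|G3) = 0.06·0.143 + 0.73·0.273 + 0.21·0.12 = 0.00858 + 0.19929 + 0.0252 = 0.23307
Then overall,
P(T) = 0.24·0.16128 + 0.04·0.17166 + 0.72·0.23307
      = 0.0387072 + 0.0068664 + 0.1678104 = 0.213384

P(T) ≈ 0.2134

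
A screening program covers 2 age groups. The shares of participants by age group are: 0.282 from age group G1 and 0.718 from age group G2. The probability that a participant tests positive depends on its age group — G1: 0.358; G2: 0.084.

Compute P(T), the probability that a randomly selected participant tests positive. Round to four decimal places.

0.1613

Summing over the partition,
P(T) = P(T|G1)·P(G1) + P(T|G2)·P(G2)
      = 0.358·0.282 + 0.084·0.718
      = 0.100956 + 0.060312 = 0.161268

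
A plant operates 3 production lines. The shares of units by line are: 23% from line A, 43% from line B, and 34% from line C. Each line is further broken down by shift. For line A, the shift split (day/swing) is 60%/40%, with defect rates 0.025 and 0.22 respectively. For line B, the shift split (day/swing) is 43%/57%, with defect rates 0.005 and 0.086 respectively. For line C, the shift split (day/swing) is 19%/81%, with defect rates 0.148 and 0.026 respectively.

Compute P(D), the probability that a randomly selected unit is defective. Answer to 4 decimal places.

P(D) ≈ 0.0624

P(D|A) = 0.6·0.025 + 0.4·0.22 = 0.015 + 0.088 = 0.103
P(D|B) = 0.43·0.005 + 0.57·0.086 = 0.00215 + 0.04902 = 0.05117
P(D|C) = 0.19·0.148 + 0.81·0.026 = 0.02812 + 0.02106 = 0.04918
By total probability over the outer partition,
P(D) = 0.23·0.103 + 0.43·0.05117 + 0.34·0.04918
      = 0.02369 + 0.0220031 + 0.0167212 = 0.0624143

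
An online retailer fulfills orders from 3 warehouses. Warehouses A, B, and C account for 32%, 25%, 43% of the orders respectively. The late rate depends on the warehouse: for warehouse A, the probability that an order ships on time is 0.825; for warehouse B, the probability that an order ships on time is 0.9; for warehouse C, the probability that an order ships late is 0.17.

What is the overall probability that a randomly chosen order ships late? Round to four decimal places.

P(L) ≈ 0.1541

P(L|A) = 1 − 0.825 = 0.175.
P(L|B) = 1 − 0.9 = 0.1.
P(L) = P(L|A)·P(A) + P(L|B)·P(B) + P(L|C)·P(C)
      = 0.175·0.32 + 0.1·0.25 + 0.17·0.43
      = 0.056 + 0.025 + 0.0731 = 0.1541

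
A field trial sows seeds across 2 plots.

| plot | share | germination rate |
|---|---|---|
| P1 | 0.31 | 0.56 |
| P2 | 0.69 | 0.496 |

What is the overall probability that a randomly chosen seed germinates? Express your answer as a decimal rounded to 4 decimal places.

P(G) = P(G|P1)·P(P1) + P(G|P2)·P(P2)
      = 0.56·0.31 + 0.496·0.69
      = 0.1736 + 0.34224 = 0.51584

0.5158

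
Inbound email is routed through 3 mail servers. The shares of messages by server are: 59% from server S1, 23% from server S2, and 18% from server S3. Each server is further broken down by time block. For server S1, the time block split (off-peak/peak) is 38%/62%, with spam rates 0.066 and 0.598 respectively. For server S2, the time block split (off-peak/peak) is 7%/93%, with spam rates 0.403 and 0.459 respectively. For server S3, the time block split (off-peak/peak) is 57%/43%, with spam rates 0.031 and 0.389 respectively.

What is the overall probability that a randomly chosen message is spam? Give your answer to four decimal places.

P(S) ≈ 0.3715

P(S|S1) = 0.38·0.066 + 0.62·0.598 = 0.02508 + 0.37076 = 0.39584
P(S|S2) = 0.07·0.403 + 0.93·0.459 = 0.02821 + 0.42687 = 0.45508
P(S|S3) = 0.57·0.031 + 0.43·0.389 = 0.01767 + 0.16727 = 0.18494
By total probability over the outer partition,
P(S) = 0.59·0.39584 + 0.23·0.45508 + 0.18·0.18494
      = 0.2335456 + 0.1046684 + 0.0332892 = 0.3715032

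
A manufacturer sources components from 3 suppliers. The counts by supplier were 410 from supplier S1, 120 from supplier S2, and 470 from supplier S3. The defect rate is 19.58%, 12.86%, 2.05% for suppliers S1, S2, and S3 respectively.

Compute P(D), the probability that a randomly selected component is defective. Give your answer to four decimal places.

P(D) ≈ 0.1053

Total: 410 + 120 + 470 = 1000.
P(S1) = 410/1000 = 0.41. P(S2) = 120/1000 = 0.12. P(S3) = 470/1000 = 0.47.
By the law of total probability,
P(D) = P(D|S1)·P(S1) + P(D|S2)·P(S2) + P(D|S3)·P(S3)
      = 0.1958·0.41 + 0.1286·0.12 + 0.0205·0.47
      = 0.080278 + 0.015432 + 0.009635 = 0.105345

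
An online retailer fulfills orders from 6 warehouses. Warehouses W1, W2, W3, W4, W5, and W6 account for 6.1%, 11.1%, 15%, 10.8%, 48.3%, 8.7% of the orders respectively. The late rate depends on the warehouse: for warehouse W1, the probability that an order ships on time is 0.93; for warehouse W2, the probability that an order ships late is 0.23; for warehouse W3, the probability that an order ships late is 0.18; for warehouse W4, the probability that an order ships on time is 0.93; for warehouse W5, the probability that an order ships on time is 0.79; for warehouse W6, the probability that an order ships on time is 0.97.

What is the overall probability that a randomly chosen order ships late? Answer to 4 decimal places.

P(L|W1) = 1 − 0.93 = 0.07.
P(L|W4) = 1 − 0.93 = 0.07.
P(L|W5) = 1 − 0.79 = 0.21.
P(L|W6) = 1 − 0.97 = 0.03.
P(L) = P(L|W1)·P(W1) + P(L|W2)·P(W2) + P(L|W3)·P(W3) + P(L|W4)·P(W4) + P(L|W5)·P(W5) + P(L|W6)·P(W6)
      = 0.07·0.061 + 0.23·0.111 + 0.18·0.15 + 0.07·0.108 + 0.21·0.483 + 0.03·0.087
      = 0.00427 + 0.02553 + 0.027 + 0.00756 + 0.10143 + 0.00261 = 0.1684

P(L) ≈ 0.1684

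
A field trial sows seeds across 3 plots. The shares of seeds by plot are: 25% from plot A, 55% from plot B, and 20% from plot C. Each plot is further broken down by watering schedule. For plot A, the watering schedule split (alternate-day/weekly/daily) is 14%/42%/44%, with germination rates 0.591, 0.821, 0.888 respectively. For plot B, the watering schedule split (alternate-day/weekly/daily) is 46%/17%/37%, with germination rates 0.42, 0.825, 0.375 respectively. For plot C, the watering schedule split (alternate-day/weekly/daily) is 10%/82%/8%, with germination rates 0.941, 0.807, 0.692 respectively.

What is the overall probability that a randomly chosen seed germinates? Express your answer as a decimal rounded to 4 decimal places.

0.6265

P(G|A) = 0.14·0.591 + 0.42·0.821 + 0.44·0.888 = 0.08274 + 0.34482 + 0.39072 = 0.81828
P(G|B) = 0.46·0.42 + 0.17·0.825 + 0.37·0.375 = 0.1932 + 0.14025 + 0.13875 = 0.4722
P(G|C) = 0.1·0.941 + 0.82·0.807 + 0.08·0.692 = 0.0941 + 0.66174 + 0.05536 = 0.8112
By total probability over the outer partition,
P(G) = 0.25·0.81828 + 0.55·0.4722 + 0.2·0.8112
      = 0.20457 + 0.25971 + 0.16224 = 0.62652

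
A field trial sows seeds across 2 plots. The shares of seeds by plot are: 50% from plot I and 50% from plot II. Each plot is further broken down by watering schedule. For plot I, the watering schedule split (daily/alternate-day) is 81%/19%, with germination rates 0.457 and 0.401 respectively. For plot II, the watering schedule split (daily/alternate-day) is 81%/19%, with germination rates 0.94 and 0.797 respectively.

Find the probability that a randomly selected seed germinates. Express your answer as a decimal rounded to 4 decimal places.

P(G|I) = 0.81·0.457 + 0.19·0.401 = 0.37017 + 0.07619 = 0.44636
P(G|II) = 0.81·0.94 + 0.19·0.797 = 0.7614 + 0.15143 = 0.91283
By total probability over the outer partition,
P(G) = 0.5·0.44636 + 0.5·0.91283
      = 0.22318 + 0.456415 = 0.679595

P(G) ≈ 0.6796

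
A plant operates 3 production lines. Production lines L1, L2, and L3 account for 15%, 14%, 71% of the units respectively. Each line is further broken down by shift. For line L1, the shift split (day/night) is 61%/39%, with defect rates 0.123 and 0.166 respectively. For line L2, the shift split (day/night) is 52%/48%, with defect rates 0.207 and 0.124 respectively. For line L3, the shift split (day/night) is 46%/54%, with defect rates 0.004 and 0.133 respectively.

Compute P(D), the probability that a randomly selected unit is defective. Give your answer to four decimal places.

0.0967

P(D|L1) = 0.61·0.123 + 0.39·0.166 = 0.07503 + 0.06474 = 0.13977
P(D|L2) = 0.52·0.207 + 0.48·0.124 = 0.10764 + 0.05952 = 0.16716
P(D|L3) = 0.46·0.004 + 0.54·0.133 = 0.00184 + 0.07182 = 0.07366
Then overall,
P(D) = 0.15·0.13977 + 0.14·0.16716 + 0.71·0.07366
      = 0.0209655 + 0.0234024 + 0.0522986 = 0.0966665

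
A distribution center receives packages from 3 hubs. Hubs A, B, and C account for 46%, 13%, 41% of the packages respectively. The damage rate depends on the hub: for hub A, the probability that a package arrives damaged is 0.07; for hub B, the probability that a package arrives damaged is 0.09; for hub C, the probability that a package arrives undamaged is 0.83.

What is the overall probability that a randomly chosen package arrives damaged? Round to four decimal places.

P(D|C) = 1 − 0.83 = 0.17.
By the law of total probability,
P(D) = P(D|A)·P(A) + P(D|B)·P(B) + P(D|C)·P(C)
      = 0.07·0.46 + 0.09·0.13 + 0.17·0.41
      = 0.0322 + 0.0117 + 0.0697 = 0.1136

0.1136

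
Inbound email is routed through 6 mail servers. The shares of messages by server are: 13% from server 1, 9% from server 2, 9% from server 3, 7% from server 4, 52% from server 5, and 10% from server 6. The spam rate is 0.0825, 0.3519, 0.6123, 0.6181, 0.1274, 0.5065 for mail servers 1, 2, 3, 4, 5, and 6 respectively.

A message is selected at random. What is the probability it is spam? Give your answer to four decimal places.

P(S) = P(S|1)·P(1) + P(S|2)·P(2) + P(S|3)·P(3) + P(S|4)·P(4) + P(S|5)·P(5) + P(S|6)·P(6)
      = 0.0825·0.13 + 0.3519·0.09 + 0.6123·0.09 + 0.6181·0.07 + 0.1274·0.52 + 0.5065·0.1
      = 0.010725 + 0.031671 + 0.055107 + 0.043267 + 0.066248 + 0.05065 = 0.257668

P(S) ≈ 0.2577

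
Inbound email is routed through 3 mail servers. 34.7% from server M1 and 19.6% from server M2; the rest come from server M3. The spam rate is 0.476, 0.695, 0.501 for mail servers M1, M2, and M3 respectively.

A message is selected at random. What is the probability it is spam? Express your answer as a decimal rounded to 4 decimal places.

0.5303

P(M3) = 1 − (0.347 + 0.196) = 0.457.
P(S) = P(S|M1)·P(M1) + P(S|M2)·P(M2) + P(S|M3)·P(M3)
      = 0.476·0.347 + 0.695·0.196 + 0.501·0.457
      = 0.165172 + 0.13622 + 0.228957 = 0.530349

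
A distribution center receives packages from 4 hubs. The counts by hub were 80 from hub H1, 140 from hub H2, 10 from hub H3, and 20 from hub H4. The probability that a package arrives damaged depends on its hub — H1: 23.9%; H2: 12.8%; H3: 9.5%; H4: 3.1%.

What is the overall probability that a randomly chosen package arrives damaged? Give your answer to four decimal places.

0.1544

Total: 80 + 140 + 10 + 20 = 250.
P(H1) = 80/250 = 0.32. P(H2) = 140/250 = 0.56. P(H3) = 10/250 = 0.04. P(H4) = 20/250 = 0.08.
Using total probability over the partition,
P(D) = P(D|H1)·P(H1) + P(D|H2)·P(H2) + P(D|H3)·P(H3) + P(D|H4)·P(H4)
      = 0.239·0.32 + 0.128·0.56 + 0.095·0.04 + 0.031·0.08
      = 0.07648 + 0.07168 + 0.0038 + 0.00248 = 0.15444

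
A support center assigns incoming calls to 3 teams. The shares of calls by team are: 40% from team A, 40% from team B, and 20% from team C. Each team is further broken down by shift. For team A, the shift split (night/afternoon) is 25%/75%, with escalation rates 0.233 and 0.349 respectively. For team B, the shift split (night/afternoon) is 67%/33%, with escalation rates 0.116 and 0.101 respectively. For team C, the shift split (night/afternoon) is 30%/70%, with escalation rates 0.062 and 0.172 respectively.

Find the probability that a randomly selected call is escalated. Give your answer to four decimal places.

P(E|A) = 0.25·0.233 + 0.75·0.349 = 0.05825 + 0.26175 = 0.32
P(E|B) = 0.67·0.116 + 0.33·0.101 = 0.07772 + 0.03333 = 0.11105
P(E|C) = 0.3·0.062 + 0.7·0.172 = 0.0186 + 0.1204 = 0.139
Then overall,
P(E) = 0.4·0.32 + 0.4·0.11105 + 0.2·0.139
      = 0.128 + 0.04442 + 0.0278 = 0.20022

0.2002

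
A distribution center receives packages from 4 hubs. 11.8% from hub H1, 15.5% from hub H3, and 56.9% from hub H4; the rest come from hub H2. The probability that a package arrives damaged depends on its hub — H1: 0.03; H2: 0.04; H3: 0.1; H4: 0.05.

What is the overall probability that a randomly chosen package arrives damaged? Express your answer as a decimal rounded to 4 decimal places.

P(H2) = 1 − (0.118 + 0.155 + 0.569) = 0.158.
Summing over the partition,
P(D) = P(D|H1)·P(H1) + P(D|H2)·P(H2) + P(D|H3)·P(H3) + P(D|H4)·P(H4)
      = 0.03·0.118 + 0.04·0.158 + 0.1·0.155 + 0.05·0.569
      = 0.00354 + 0.00632 + 0.0155 + 0.02845 = 0.05381

P(D) ≈ 0.0538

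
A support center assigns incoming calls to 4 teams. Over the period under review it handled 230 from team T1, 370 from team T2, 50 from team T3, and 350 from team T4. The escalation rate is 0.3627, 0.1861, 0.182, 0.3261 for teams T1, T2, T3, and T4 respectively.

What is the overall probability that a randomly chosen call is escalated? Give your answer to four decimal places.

P(E) ≈ 0.2755

Total: 230 + 370 + 50 + 350 = 1000.
P(T1) = 230/1000 = 0.23. P(T2) = 370/1000 = 0.37. P(T3) = 50/1000 = 0.05. P(T4) = 350/1000 = 0.35.
By the law of total probability,
P(E) = P(E|T1)·P(T1) + P(E|T2)·P(T2) + P(E|T3)·P(T3) + P(E|T4)·P(T4)
      = 0.3627·0.23 + 0.1861·0.37 + 0.182·0.05 + 0.3261·0.35
      = 0.083421 + 0.068857 + 0.0091 + 0.114135 = 0.275513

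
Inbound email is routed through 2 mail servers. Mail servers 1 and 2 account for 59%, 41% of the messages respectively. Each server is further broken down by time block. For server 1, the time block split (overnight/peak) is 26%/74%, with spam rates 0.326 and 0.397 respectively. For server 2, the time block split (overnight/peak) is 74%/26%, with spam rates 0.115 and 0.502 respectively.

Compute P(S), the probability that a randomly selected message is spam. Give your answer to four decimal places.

0.3117

P(S|1) = 0.26·0.326 + 0.74·0.397 = 0.08476 + 0.29378 = 0.37854
P(S|2) = 0.74·0.115 + 0.26·0.502 = 0.0851 + 0.13052 = 0.21562
By total probability over the outer partition,
P(S) = 0.59·0.37854 + 0.41·0.21562
      = 0.2233386 + 0.0884042 = 0.3117428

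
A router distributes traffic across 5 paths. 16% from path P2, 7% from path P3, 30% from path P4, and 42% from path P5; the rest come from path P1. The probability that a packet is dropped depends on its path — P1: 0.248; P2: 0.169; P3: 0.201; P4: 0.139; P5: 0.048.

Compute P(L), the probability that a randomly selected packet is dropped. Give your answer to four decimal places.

P(L) ≈ 0.1154

P(P1) = 1 − (0.16 + 0.07 + 0.3 + 0.42) = 0.05.
Summing over the partition,
P(L) = P(L|P1)·P(P1) + P(L|P2)·P(P2) + P(L|P3)·P(P3) + P(L|P4)·P(P4) + P(L|P5)·P(P5)
      = 0.248·0.05 + 0.169·0.16 + 0.201·0.07 + 0.139·0.3 + 0.048·0.42
      = 0.0124 + 0.02704 + 0.01407 + 0.0417 + 0.02016 = 0.11537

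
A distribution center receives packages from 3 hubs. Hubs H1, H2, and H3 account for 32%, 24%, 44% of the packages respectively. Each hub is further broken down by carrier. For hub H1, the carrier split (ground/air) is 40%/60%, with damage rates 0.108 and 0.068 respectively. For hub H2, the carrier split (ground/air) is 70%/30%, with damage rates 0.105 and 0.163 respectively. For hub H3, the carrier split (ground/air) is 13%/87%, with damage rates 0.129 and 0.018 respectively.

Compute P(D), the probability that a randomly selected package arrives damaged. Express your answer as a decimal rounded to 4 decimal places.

0.0705

P(D|H1) = 0.4·0.108 + 0.6·0.068 = 0.0432 + 0.0408 = 0.084
P(D|H2) = 0.7·0.105 + 0.3·0.163 = 0.0735 + 0.0489 = 0.1224
P(D|H3) = 0.13·0.129 + 0.87·0.018 = 0.01677 + 0.01566 = 0.03243
By total probability over the outer partition,
P(D) = 0.32·0.084 + 0.24·0.1224 + 0.44·0.03243
      = 0.02688 + 0.029376 + 0.0142692 = 0.0705252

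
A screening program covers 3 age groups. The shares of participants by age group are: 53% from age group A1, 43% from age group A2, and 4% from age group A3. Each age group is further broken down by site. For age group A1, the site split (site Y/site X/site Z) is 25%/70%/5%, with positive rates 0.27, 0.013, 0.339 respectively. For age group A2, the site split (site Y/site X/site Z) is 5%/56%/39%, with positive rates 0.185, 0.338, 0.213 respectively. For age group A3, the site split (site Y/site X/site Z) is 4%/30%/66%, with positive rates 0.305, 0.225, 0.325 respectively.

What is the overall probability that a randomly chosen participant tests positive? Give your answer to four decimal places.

P(T) ≈ 0.1824

P(T|A1) = 0.25·0.27 + 0.7·0.013 + 0.05·0.339 = 0.0675 + 0.0091 + 0.01695 = 0.09355
P(T|A2) = 0.05·0.185 + 0.56·0.338 + 0.39·0.213 = 0.00925 + 0.18928 + 0.08307 = 0.2816
P(T|A3) = 0.04·0.305 + 0.3·0.225 + 0.66·0.325 = 0.0122 + 0.0675 + 0.2145 = 0.2942
By total probability over the outer partition,
P(T) = 0.53·0.09355 + 0.43·0.2816 + 0.04·0.2942
      = 0.0495815 + 0.121088 + 0.011768 = 0.1824375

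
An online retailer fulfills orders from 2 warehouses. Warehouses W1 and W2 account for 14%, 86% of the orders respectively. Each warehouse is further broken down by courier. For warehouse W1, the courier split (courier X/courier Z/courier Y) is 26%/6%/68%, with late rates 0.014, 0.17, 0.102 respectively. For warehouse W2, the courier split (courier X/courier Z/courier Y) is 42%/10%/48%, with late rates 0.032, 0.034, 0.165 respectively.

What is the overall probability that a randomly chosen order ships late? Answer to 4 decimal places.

P(L) ≈ 0.0942

P(L|W1) = 0.26·0.014 + 0.06·0.17 + 0.68·0.102 = 0.00364 + 0.0102 + 0.06936 = 0.0832
P(L|W2) = 0.42·0.032 + 0.1·0.034 + 0.48·0.165 = 0.01344 + 0.0034 + 0.0792 = 0.09604
By total probability over the outer partition,
P(L) = 0.14·0.0832 + 0.86·0.09604
      = 0.011648 + 0.0825944 = 0.0942424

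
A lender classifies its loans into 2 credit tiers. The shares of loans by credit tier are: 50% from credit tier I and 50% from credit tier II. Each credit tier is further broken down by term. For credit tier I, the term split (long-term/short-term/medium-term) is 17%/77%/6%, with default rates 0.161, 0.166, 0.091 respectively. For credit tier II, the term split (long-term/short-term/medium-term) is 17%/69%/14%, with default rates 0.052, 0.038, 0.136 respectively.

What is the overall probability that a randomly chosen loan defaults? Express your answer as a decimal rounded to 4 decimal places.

P(D|I) = 0.17·0.161 + 0.77·0.166 + 0.06·0.091 = 0.02737 + 0.12782 + 0.00546 = 0.16065
P(D|II) = 0.17·0.052 + 0.69·0.038 + 0.14·0.136 = 0.00884 + 0.02622 + 0.01904 = 0.0541
Then overall,
P(D) = 0.5·0.16065 + 0.5·0.0541
      = 0.080325 + 0.02705 = 0.107375

P(D) ≈ 0.1074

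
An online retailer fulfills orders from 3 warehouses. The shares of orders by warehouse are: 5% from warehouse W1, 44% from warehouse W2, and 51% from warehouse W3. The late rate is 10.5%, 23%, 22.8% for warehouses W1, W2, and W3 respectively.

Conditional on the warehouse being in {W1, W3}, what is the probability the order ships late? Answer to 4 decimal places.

Let S = {W1, W3}.
P(S) = 0.05 + 0.51 = 0.56.
P(L ∩ S) = 0.105·0.05 + 0.228·0.51 = 0.00525 + 0.11628 = 0.12153.
P(L | S) = 0.12153 / 0.56 = 0.217018…

P(L|S) ≈ 0.2170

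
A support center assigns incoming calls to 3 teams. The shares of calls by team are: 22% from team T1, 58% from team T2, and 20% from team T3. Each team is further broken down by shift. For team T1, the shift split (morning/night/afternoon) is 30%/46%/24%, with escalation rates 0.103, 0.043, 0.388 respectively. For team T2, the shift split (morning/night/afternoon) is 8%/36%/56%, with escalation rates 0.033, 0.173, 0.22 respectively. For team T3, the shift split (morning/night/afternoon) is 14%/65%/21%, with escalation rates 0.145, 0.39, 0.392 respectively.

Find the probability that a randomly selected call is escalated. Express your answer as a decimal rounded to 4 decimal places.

P(E) ≈ 0.2120

P(E|T1) = 0.3·0.103 + 0.46·0.043 + 0.24·0.388 = 0.0309 + 0.01978 + 0.09312 = 0.1438
P(E|T2) = 0.08·0.033 + 0.36·0.173 + 0.56·0.22 = 0.00264 + 0.06228 + 0.1232 = 0.18812
P(E|T3) = 0.14·0.145 + 0.65·0.39 + 0.21·0.392 = 0.0203 + 0.2535 + 0.08232 = 0.35612
Then overall,
P(E) = 0.22·0.1438 + 0.58·0.18812 + 0.2·0.35612
      = 0.031636 + 0.1091096 + 0.071224 = 0.2119696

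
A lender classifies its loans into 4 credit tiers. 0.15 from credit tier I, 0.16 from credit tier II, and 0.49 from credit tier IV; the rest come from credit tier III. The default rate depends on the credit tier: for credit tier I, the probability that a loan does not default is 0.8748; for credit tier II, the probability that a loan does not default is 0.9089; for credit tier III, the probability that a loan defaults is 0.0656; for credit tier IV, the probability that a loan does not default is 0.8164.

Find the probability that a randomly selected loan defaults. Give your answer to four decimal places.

P(III) = 1 − (0.15 + 0.16 + 0.49) = 0.2.
P(D|I) = 1 − 0.8748 = 0.1252.
P(D|II) = 1 − 0.9089 = 0.0911.
P(D|IV) = 1 − 0.8164 = 0.1836.
Summing over the partition,
P(D) = P(D|I)·P(I) + P(D|II)·P(II) + P(D|III)·P(III) + P(D|IV)·P(IV)
      = 0.1252·0.15 + 0.0911·0.16 + 0.0656·0.2 + 0.1836·0.49
      = 0.01878 + 0.014576 + 0.01312 + 0.089964 = 0.13644

P(D) ≈ 0.1364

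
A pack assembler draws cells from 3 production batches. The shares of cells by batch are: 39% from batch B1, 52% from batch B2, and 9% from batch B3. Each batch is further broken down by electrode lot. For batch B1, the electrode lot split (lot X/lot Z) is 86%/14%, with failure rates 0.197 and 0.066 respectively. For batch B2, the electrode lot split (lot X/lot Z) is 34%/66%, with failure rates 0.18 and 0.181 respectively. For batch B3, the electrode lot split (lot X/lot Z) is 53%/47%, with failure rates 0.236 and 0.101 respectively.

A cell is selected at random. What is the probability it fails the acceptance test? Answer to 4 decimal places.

P(F) ≈ 0.1792

P(F|B1) = 0.86·0.197 + 0.14·0.066 = 0.16942 + 0.00924 = 0.17866
P(F|B2) = 0.34·0.18 + 0.66·0.181 = 0.0612 + 0.11946 = 0.18066
P(F|B3) = 0.53·0.236 + 0.47·0.101 = 0.12508 + 0.04747 = 0.17255
By total probability over the outer partition,
P(F) = 0.39·0.17866 + 0.52·0.18066 + 0.09·0.17255
      = 0.0696774 + 0.0939432 + 0.0155295 = 0.1791501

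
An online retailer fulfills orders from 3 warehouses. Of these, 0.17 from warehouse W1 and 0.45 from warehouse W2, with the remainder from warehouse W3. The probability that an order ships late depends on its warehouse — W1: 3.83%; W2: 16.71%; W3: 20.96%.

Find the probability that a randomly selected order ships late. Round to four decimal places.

0.1614

P(W3) = 1 − (0.17 + 0.45) = 0.38.
P(L) = P(L|W1)·P(W1) + P(L|W2)·P(W2) + P(L|W3)·P(W3)
      = 0.0383·0.17 + 0.1671·0.45 + 0.2096·0.38
      = 0.006511 + 0.075195 + 0.079648 = 0.161354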